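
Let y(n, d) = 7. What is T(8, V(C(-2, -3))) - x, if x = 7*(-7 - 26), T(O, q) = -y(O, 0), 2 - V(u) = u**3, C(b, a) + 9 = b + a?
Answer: 224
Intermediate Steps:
C(b, a) = -9 + a + b (C(b, a) = -9 + (b + a) = -9 + (a + b) = -9 + a + b)
V(u) = 2 - u**3
T(O, q) = -7 (T(O, q) = -1*7 = -7)
x = -231 (x = 7*(-33) = -231)
T(8, V(C(-2, -3))) - x = -7 - 1*(-231) = -7 + 231 = 224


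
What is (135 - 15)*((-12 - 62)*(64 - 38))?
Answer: -230880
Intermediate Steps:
(135 - 15)*((-12 - 62)*(64 - 38)) = 120*(-74*26) = 120*(-1924) = -230880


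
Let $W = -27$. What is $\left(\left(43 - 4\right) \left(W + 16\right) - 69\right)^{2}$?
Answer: $248004$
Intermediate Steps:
$\left(\left(43 - 4\right) \left(W + 16\right) - 69\right)^{2} = \left(\left(43 - 4\right) \left(-27 + 16\right) - 69\right)^{2} = \left(39 \left(-11\right) - 69\right)^{2} = \left(-429 - 69\right)^{2} = \left(-498\right)^{2} = 248004$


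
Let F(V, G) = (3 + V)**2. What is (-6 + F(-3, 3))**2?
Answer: 36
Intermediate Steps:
(-6 + F(-3, 3))**2 = (-6 + (3 - 3)**2)**2 = (-6 + 0**2)**2 = (-6 + 0)**2 = (-6)**2 = 36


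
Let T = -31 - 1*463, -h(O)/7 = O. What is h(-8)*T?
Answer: -27664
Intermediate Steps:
h(O) = -7*O
T = -494 (T = -31 - 463 = -494)
h(-8)*T = -7*(-8)*(-494) = 56*(-494) = -27664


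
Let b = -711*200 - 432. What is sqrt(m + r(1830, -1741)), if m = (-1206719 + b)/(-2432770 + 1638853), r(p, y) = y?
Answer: I*sqrt(121809816059098)/264639 ≈ 41.705*I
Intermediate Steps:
b = -142632 (b = -142200 - 432 = -142632)
m = 1349351/793917 (m = (-1206719 - 142632)/(-2432770 + 1638853) = -1349351/(-793917) = -1349351*(-1/793917) = 1349351/793917 ≈ 1.6996)
sqrt(m + r(1830, -1741)) = sqrt(1349351/793917 - 1741) = sqrt(-1380860146/793917) = I*sqrt(121809816059098)/264639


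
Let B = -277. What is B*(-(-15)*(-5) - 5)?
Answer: 22160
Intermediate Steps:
B*(-(-15)*(-5) - 5) = -277*(-(-15)*(-5) - 5) = -277*(-3*25 - 5) = -277*(-75 - 5) = -277*(-80) = 22160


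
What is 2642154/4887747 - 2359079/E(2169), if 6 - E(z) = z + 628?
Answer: 63048937469/74544819 ≈ 845.79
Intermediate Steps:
E(z) = -622 - z (E(z) = 6 - (z + 628) = 6 - (628 + z) = 6 + (-628 - z) = -622 - z)
2642154/4887747 - 2359079/E(2169) = 2642154/4887747 - 2359079/(-622 - 1*2169) = 2642154*(1/4887747) - 2359079/(-622 - 2169) = 14438/26709 - 2359079/(-2791) = 14438/26709 - 2359079*(-1/2791) = 14438/26709 + 2359079/2791 = 63048937469/74544819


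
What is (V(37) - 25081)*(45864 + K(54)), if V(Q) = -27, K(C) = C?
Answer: -1152909144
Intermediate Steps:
(V(37) - 25081)*(45864 + K(54)) = (-27 - 25081)*(45864 + 54) = -25108*45918 = -1152909144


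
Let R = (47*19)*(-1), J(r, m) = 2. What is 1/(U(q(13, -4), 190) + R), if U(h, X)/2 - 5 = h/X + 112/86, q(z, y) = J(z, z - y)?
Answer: -4085/3596329 ≈ -0.0011359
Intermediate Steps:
q(z, y) = 2
U(h, X) = 542/43 + 2*h/X (U(h, X) = 10 + 2*(h/X + 112/86) = 10 + 2*(h/X + 112*(1/86)) = 10 + 2*(h/X + 56/43) = 10 + 2*(56/43 + h/X) = 10 + (112/43 + 2*h/X) = 542/43 + 2*h/X)
R = -893 (R = 893*(-1) = -893)
1/(U(q(13, -4), 190) + R) = 1/((542/43 + 2*2/190) - 893) = 1/((542/43 + 2*2*(1/190)) - 893) = 1/((542/43 + 2/95) - 893) = 1/(51576/4085 - 893) = 1/(-3596329/4085) = -4085/3596329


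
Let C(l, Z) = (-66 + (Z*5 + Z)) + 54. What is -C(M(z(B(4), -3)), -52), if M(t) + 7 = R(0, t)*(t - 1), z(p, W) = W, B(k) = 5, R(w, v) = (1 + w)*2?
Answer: 324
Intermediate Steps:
R(w, v) = 2 + 2*w
M(t) = -9 + 2*t (M(t) = -7 + (2 + 2*0)*(t - 1) = -7 + (2 + 0)*(-1 + t) = -7 + 2*(-1 + t) = -7 + (-2 + 2*t) = -9 + 2*t)
C(l, Z) = -12 + 6*Z (C(l, Z) = (-66 + (5*Z + Z)) + 54 = (-66 + 6*Z) + 54 = -12 + 6*Z)
-C(M(z(B(4), -3)), -52) = -(-12 + 6*(-52)) = -(-12 - 312) = -1*(-324) = 324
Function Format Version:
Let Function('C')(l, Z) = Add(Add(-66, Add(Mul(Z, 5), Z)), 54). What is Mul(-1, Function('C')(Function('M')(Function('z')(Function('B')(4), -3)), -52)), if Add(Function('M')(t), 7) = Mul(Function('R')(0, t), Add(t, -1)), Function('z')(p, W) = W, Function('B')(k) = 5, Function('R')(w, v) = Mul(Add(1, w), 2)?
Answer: 324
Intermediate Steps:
Function('R')(w, v) = Add(2, Mul(2, w))
Function('M')(t) = Add(-9, Mul(2, t)) (Function('M')(t) = Add(-7, Mul(Add(2, Mul(2, 0)), Add(t, -1))) = Add(-7, Mul(Add(2, 0), Add(-1, t))) = Add(-7, Mul(2, Add(-1, t))) = Add(-7, Add(-2, Mul(2, t))) = Add(-9, Mul(2, t)))
Function('C')(l, Z) = Add(-12, Mul(6, Z)) (Function('C')(l, Z) = Add(Add(-66, Add(Mul(5, Z), Z)), 54) = Add(Add(-66, Mul(6, Z)), 54) = Add(-12, Mul(6, Z)))
Mul(-1, Function('C')(Function('M')(Function('z')(Function('B')(4), -3)), -52)) = Mul(-1, Add(-12, Mul(6, -52))) = Mul(-1, Add(-12, -312)) = Mul(-1, -324) = 324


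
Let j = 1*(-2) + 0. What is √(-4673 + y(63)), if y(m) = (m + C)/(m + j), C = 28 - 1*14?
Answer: 12*I*√120719/61 ≈ 68.35*I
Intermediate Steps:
C = 14 (C = 28 - 14 = 14)
j = -2 (j = -2 + 0 = -2)
y(m) = (14 + m)/(-2 + m) (y(m) = (m + 14)/(m - 2) = (14 + m)/(-2 + m))
√(-4673 + y(63)) = √(-4673 + (14 + 63)/(-2 + 63)) = √(-4673 + 77/61) = √(-284976/61) = 12*I*√120719/61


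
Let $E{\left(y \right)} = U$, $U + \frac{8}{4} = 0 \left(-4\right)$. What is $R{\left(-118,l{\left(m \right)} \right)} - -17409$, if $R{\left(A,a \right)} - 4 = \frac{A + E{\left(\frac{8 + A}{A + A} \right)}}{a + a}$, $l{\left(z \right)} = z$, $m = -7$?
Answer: $\frac{121951}{7} \approx 17422.0$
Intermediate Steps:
$U = -2$ ($U = -2 + 0 \left(-4\right) = -2 + 0 = -2$)
$E{\left(y \right)} = -2$
$R{\left(A,a \right)} = 4 + \frac{-2 + A}{2 a}$ ($R{\left(A,a \right)} = 4 + \frac{A - 2}{a + a} = 4 + \frac{-2 + A}{2 a}$)
$R{\left(-118,l{\left(m \right)} \right)} - -17409 = \frac{-2 - 118 + 8 \left(-7\right)}{2 \left(-7\right)} - -17409 = \frac{1}{2} \left(- \frac{1}{7}\right) \left(-2 - 118 - 56\right) + 17409 = \frac{1}{2} \left(- \frac{1}{7}\right) \left(-176\right) + 17409 = \frac{88}{7} + 17409 = \frac{121951}{7}$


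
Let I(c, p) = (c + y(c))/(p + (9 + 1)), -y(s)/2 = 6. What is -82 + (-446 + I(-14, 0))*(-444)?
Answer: 995482/5 ≈ 1.9910e+5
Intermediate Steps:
y(s) = -12 (y(s) = -2*6 = -12)
I(c, p) = (-12 + c)/(10 + p) (I(c, p) = (c - 12)/(p + (9 + 1)) = (-12 + c)/(p + 10) = (-12 + c)/(10 + p))
-82 + (-446 + I(-14, 0))*(-444) = -82 + (-446 + (-12 - 14)/(10 + 0))*(-444) = -82 + (-446 - 26/10)*(-444) = -82 + (-446 + (⅒)*(-26))*(-444) = -82 + (-446 - 13/5)*(-444) = -82 - 2243/5*(-444) = -82 + 995892/5 = 995482/5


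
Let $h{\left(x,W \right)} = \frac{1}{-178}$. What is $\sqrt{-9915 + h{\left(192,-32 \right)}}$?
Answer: $\frac{i \sqrt{314147038}}{178} \approx 99.574 i$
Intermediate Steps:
$h{\left(x,W \right)} = - \frac{1}{178}$
$\sqrt{-9915 + h{\left(192,-32 \right)}} = \sqrt{-9915 - \frac{1}{178}} = \sqrt{- \frac{1764871}{178}} = \frac{i \sqrt{314147038}}{178}$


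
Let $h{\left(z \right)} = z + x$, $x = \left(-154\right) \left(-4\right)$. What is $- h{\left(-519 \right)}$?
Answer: $-97$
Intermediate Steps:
$x = 616$
$h{\left(z \right)} = 616 + z$ ($h{\left(z \right)} = z + 616 = 616 + z$)
$- h{\left(-519 \right)} = - (616 - 519) = \left(-1\right) 97 = -97$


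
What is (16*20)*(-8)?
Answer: -2560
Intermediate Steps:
(16*20)*(-8) = 320*(-8) = -2560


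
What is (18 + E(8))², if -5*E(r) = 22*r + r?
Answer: 8836/25 ≈ 353.44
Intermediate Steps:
E(r) = -23*r/5 (E(r) = -(22*r + r)/5 = -23*r/5)
(18 + E(8))² = (18 - 23/5*8)² = (18 - 184/5)² = (-94/5)² = 8836/25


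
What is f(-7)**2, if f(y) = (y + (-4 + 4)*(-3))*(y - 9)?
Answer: 12544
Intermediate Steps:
f(y) = y*(-9 + y) (f(y) = (y + 0*(-3))*(-9 + y) = (y + 0)*(-9 + y) = y*(-9 + y))
f(-7)**2 = (-7*(-9 - 7))**2 = (-7*(-16))**2 = 112**2 = 12544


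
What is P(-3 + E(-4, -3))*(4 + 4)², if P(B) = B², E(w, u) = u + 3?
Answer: 576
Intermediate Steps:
E(w, u) = 3 + u
P(-3 + E(-4, -3))*(4 + 4)² = (-3 + (3 - 3))²*(4 + 4)² = (-3 + 0)²*8² = (-3)²*64 = 9*64 = 576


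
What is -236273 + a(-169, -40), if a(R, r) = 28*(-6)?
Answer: -236441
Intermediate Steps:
a(R, r) = -168
-236273 + a(-169, -40) = -236273 - 168 = -236441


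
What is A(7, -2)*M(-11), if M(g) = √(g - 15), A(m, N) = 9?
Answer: 9*I*√26 ≈ 45.891*I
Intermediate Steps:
M(g) = √(-15 + g)
A(7, -2)*M(-11) = 9*√(-15 - 11) = 9*√(-26) = 9*(I*√26) = 9*I*√26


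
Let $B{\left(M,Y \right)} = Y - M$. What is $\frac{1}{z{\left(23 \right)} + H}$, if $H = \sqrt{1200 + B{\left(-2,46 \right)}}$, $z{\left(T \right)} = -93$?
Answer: $- \frac{31}{2467} - \frac{4 \sqrt{78}}{7401} \approx -0.017339$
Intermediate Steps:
$H = 4 \sqrt{78}$ ($H = \sqrt{1200 + \left(46 - -2\right)} = \sqrt{1200 + \left(46 + 2\right)} = \sqrt{1200 + 48} = \sqrt{1248} = 4 \sqrt{78} \approx 35.327$)
$\frac{1}{z{\left(23 \right)} + H} = \frac{1}{-93 + 4 \sqrt{78}}$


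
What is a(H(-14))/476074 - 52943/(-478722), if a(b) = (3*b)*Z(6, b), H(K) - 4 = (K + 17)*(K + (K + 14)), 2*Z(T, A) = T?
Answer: 12520531429/113953548714 ≈ 0.10987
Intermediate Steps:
Z(T, A) = T/2
H(K) = 4 + (14 + 2*K)*(17 + K) (H(K) = 4 + (K + 17)*(K + (K + 14)) = 4 + (17 + K)*(K + (14 + K)) = 4 + (17 + K)*(14 + 2*K) = 4 + (14 + 2*K)*(17 + K))
a(b) = 9*b (a(b) = (3*b)*((½)*6) = (3*b)*3 = 9*b)
a(H(-14))/476074 - 52943/(-478722) = (9*(242 + 2*(-14)² + 48*(-14)))/476074 - 52943/(-478722) = (9*(242 + 2*196 - 672))*(1/476074) - 52943*(-1/478722) = (9*(242 + 392 - 672))*(1/476074) + 52943/478722 = (9*(-38))*(1/476074) + 52943/478722 = -342*1/476074 + 52943/478722 = -171/238037 + 52943/478722 = 12520531429/113953548714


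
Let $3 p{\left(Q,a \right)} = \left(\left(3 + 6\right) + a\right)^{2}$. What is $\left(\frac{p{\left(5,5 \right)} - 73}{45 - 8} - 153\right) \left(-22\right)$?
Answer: $\frac{374132}{111} \approx 3370.6$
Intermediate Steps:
$p{\left(Q,a \right)} = \frac{\left(9 + a\right)^{2}}{3}$ ($p{\left(Q,a \right)} = \frac{\left(\left(3 + 6\right) + a\right)^{2}}{3} = \frac{\left(9 + a\right)^{2}}{3}$)
$\left(\frac{p{\left(5,5 \right)} - 73}{45 - 8} - 153\right) \left(-22\right) = \left(\frac{\frac{\left(9 + 5\right)^{2}}{3} - 73}{45 - 8} - 153\right) \left(-22\right) = \left(\frac{\frac{14^{2}}{3} - 73}{37} - 153\right) \left(-22\right) = \left(\left(\frac{1}{3} \cdot 196 - 73\right) \frac{1}{37} - 153\right) \left(-22\right) = \left(\left(\frac{196}{3} - 73\right) \frac{1}{37} - 153\right) \left(-22\right) = \left(\left(- \frac{23}{3}\right) \frac{1}{37} - 153\right) \left(-22\right) = \left(- \frac{23}{111} - 153\right) \left(-22\right) = \left(- \frac{17006}{111}\right) \left(-22\right) = \frac{374132}{111}$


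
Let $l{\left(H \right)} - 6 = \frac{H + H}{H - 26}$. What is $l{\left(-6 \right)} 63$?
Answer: $\frac{3213}{8} \approx 401.63$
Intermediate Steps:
$l{\left(H \right)} = 6 + \frac{2 H}{-26 + H}$ ($l{\left(H \right)} = 6 + \frac{H + H}{H - 26} = 6 + \frac{2 H}{-26 + H}$)
$l{\left(-6 \right)} 63 = \frac{4 \left(-39 + 2 \left(-6\right)\right)}{-26 - 6} \cdot 63 = \frac{4 \left(-39 - 12\right)}{-32} \cdot 63 = 4 \left(- \frac{1}{32}\right) \left(-51\right) 63 = \frac{51}{8} \cdot 63 = \frac{3213}{8}$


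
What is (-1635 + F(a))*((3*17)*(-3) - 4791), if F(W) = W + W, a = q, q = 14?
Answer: 7945008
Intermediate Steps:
a = 14
F(W) = 2*W
(-1635 + F(a))*((3*17)*(-3) - 4791) = (-1635 + 2*14)*((3*17)*(-3) - 4791) = (-1635 + 28)*(51*(-3) - 4791) = -1607*(-153 - 4791) = -1607*(-4944) = 7945008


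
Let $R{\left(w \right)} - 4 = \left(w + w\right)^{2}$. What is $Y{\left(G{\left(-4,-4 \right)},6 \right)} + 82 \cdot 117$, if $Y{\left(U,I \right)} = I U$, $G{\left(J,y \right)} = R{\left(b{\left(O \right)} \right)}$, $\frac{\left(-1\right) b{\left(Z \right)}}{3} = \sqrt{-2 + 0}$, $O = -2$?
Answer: $9186$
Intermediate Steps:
$b{\left(Z \right)} = - 3 i \sqrt{2}$ ($b{\left(Z \right)} = - 3 \sqrt{-2 + 0} = - 3 \sqrt{-2} = - 3 i \sqrt{2}$)
$R{\left(w \right)} = 4 + 4 w^{2}$ ($R{\left(w \right)} = 4 + \left(w + w\right)^{2} = 4 + \left(2 w\right)^{2} = 4 + 4 w^{2}$)
$G{\left(J,y \right)} = -68$ ($G{\left(J,y \right)} = 4 + 4 \left(- 3 i \sqrt{2}\right)^{2} = 4 + 4 \left(-18\right) = 4 - 72 = -68$)
$Y{\left(G{\left(-4,-4 \right)},6 \right)} + 82 \cdot 117 = 6 \left(-68\right) + 82 \cdot 117 = -408 + 9594 = 9186$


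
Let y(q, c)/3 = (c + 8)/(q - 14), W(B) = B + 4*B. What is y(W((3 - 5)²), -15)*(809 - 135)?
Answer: -2359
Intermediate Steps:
W(B) = 5*B
y(q, c) = 3*(8 + c)/(-14 + q) (y(q, c) = 3*((c + 8)/(q - 14)) = 3*((8 + c)/(-14 + q)) = 3*(8 + c)/(-14 + q))
y(W((3 - 5)²), -15)*(809 - 135) = (3*(8 - 15)/(-14 + 5*(3 - 5)²))*(809 - 135) = (3*(-7)/(-14 + 5*(-2)²))*674 = (3*(-7)/(-14 + 5*4))*674 = (3*(-7)/(-14 + 20))*674 = (3*(-7)/6)*674 = (3*(⅙)*(-7))*674 = -7/2*674 = -2359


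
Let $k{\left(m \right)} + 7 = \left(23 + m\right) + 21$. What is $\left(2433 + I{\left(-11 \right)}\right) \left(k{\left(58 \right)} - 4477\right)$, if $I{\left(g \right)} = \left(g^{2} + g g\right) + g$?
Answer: $-11673648$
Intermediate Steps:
$k{\left(m \right)} = 37 + m$ ($k{\left(m \right)} = -7 + \left(\left(23 + m\right) + 21\right) = -7 + \left(44 + m\right) = 37 + m$)
$I{\left(g \right)} = g + 2 g^{2}$ ($I{\left(g \right)} = \left(g^{2} + g^{2}\right) + g = 2 g^{2} + g = g + 2 g^{2}$)
$\left(2433 + I{\left(-11 \right)}\right) \left(k{\left(58 \right)} - 4477\right) = \left(2433 - 11 \left(1 + 2 \left(-11\right)\right)\right) \left(\left(37 + 58\right) - 4477\right) = \left(2433 - 11 \left(1 - 22\right)\right) \left(95 - 4477\right) = \left(2433 - -231\right) \left(-4382\right) = \left(2433 + 231\right) \left(-4382\right) = 2664 \left(-4382\right) = -11673648$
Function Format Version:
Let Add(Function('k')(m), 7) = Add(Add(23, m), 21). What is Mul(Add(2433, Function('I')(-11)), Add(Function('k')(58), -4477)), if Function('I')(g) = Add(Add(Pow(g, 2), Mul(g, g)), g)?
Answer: -11673648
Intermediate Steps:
Function('k')(m) = Add(37, m) (Function('k')(m) = Add(-7, Add(Add(23, m), 21)) = Add(-7, Add(44, m)) = Add(37, m))
Function('I')(g) = Add(g, Mul(2, Pow(g, 2))) (Function('I')(g) = Add(Add(Pow(g, 2), Pow(g, 2)), g) = Add(Mul(2, Pow(g, 2)), g) = Add(g, Mul(2, Pow(g, 2))))
Mul(Add(2433, Function('I')(-11)), Add(Function('k')(58), -4477)) = Mul(Add(2433, Mul(-11, Add(1, Mul(2, -11)))), Add(Add(37, 58), -4477)) = Mul(Add(2433, Mul(-11, Add(1, -22))), Add(95, -4477)) = Mul(Add(2433, Mul(-11, -21)), -4382) = Mul(Add(2433, 231), -4382) = Mul(2664, -4382) = -11673648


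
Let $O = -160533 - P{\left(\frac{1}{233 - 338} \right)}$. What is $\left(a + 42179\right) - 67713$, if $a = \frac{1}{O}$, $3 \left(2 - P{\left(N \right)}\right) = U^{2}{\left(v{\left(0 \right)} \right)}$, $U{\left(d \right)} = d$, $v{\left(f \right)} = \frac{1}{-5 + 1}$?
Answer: $- \frac{196756807634}{7705679} \approx -25534.0$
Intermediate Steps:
$v{\left(f \right)} = - \frac{1}{4}$ ($v{\left(f \right)} = \frac{1}{-4} = - \frac{1}{4}$)
$P{\left(N \right)} = \frac{95}{48}$ ($P{\left(N \right)} = 2 - \frac{\left(- \frac{1}{4}\right)^{2}}{3} = 2 - \frac{1}{48} = \frac{95}{48}$)
$O = - \frac{7705679}{48}$ ($O = -160533 - \frac{95}{48} = - \frac{7705679}{48} \approx -1.6054 \cdot 10^{5}$)
$a = - \frac{48}{7705679}$ ($a = \frac{1}{- \frac{7705679}{48}} = - \frac{48}{7705679} \approx -6.2292 \cdot 10^{-6}$)
$\left(a + 42179\right) - 67713 = \left(- \frac{48}{7705679} + 42179\right) - 67713 = \frac{325017834493}{7705679} - 67713 = - \frac{196756807634}{7705679}$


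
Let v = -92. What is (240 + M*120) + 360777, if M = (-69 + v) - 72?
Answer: 333057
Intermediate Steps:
M = -233 (M = (-69 - 92) - 72 = -161 - 72 = -233)
(240 + M*120) + 360777 = (240 - 233*120) + 360777 = (240 - 27960) + 360777 = -27720 + 360777 = 333057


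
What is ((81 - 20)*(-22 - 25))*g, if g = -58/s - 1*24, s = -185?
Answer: 12563194/185 ≈ 67909.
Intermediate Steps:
g = -4382/185 (g = -58/(-185) - 1*24 = -58*(-1/185) - 24 = 58/185 - 24 = -4382/185 ≈ -23.686)
((81 - 20)*(-22 - 25))*g = ((81 - 20)*(-22 - 25))*(-4382/185) = (61*(-47))*(-4382/185) = -2867*(-4382/185) = 12563194/185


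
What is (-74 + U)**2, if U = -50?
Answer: 15376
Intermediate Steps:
(-74 + U)**2 = (-74 - 50)**2 = (-124)**2 = 15376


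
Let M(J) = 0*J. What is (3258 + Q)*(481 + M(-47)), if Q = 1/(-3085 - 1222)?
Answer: 6749490605/4307 ≈ 1.5671e+6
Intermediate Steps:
M(J) = 0
Q = -1/4307 (Q = 1/(-4307) = -1/4307 ≈ -0.00023218)
(3258 + Q)*(481 + M(-47)) = (3258 - 1/4307)*(481 + 0) = (14032205/4307)*481 = 6749490605/4307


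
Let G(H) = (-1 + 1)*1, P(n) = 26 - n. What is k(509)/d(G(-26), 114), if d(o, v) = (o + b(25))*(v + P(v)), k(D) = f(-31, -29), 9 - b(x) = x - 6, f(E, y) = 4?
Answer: -1/65 ≈ -0.015385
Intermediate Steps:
G(H) = 0 (G(H) = 0*1 = 0)
b(x) = 15 - x (b(x) = 9 - (x - 6) = 9 - (-6 + x) = 9 + (6 - x) = 15 - x)
k(D) = 4
d(o, v) = -260 + 26*o (d(o, v) = (o + (15 - 1*25))*(v + (26 - v)) = (o + (15 - 25))*26 = (o - 10)*26 = (-10 + o)*26 = -260 + 26*o)
k(509)/d(G(-26), 114) = 4/(-260 + 26*0) = 4/(-260 + 0) = 4/(-260) = 4*(-1/260) = -1/65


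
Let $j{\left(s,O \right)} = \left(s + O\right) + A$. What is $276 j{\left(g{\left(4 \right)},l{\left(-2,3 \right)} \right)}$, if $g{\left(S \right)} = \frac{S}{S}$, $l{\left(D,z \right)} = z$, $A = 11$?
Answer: $4140$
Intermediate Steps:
$g{\left(S \right)} = 1$
$j{\left(s,O \right)} = 11 + O + s$ ($j{\left(s,O \right)} = \left(s + O\right) + 11 = \left(O + s\right) + 11 = 11 + O + s$)
$276 j{\left(g{\left(4 \right)},l{\left(-2,3 \right)} \right)} = 276 \left(11 + 3 + 1\right) = 276 \cdot 15 = 4140$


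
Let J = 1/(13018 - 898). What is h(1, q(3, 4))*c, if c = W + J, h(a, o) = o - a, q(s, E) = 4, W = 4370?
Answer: 52964401/4040 ≈ 13110.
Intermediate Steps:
J = 1/12120 ≈ 8.2508e-5
c = 52964401/12120 (c = 4370 + 1/12120 = 52964401/12120 ≈ 4370.0)
h(1, q(3, 4))*c = (4 - 1*1)*(52964401/12120) = (4 - 1)*(52964401/12120) = 3*(52964401/12120) = 52964401/4040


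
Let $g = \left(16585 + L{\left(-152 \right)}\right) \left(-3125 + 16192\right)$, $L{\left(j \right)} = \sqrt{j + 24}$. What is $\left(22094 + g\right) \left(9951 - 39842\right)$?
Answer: $-6478524196499 - 3124685576 i \sqrt{2} \approx -6.4785 \cdot 10^{12} - 4.419 \cdot 10^{9} i$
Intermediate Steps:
$L{\left(j \right)} = \sqrt{24 + j}$
$g = 216716195 + 104536 i \sqrt{2}$ ($g = \left(16585 + \sqrt{24 - 152}\right) \left(-3125 + 16192\right) = \left(16585 + \sqrt{-128}\right) 13067 = \left(16585 + 8 i \sqrt{2}\right) 13067 = 216716195 + 104536 i \sqrt{2} \approx 2.1672 \cdot 10^{8} + 1.4784 \cdot 10^{5} i$)
$\left(22094 + g\right) \left(9951 - 39842\right) = \left(22094 + \left(216716195 + 104536 i \sqrt{2}\right)\right) \left(9951 - 39842\right) = \left(216738289 + 104536 i \sqrt{2}\right) \left(-29891\right) = -6478524196499 - 3124685576 i \sqrt{2}$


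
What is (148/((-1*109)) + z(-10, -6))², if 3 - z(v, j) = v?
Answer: 1610361/11881 ≈ 135.54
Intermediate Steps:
z(v, j) = 3 - v
(148/((-1*109)) + z(-10, -6))² = (148/((-1*109)) + (3 - 1*(-10)))² = (148/(-109) + (3 + 10))² = (148*(-1/109) + 13)² = (-148/109 + 13)² = (1269/109)² = 1610361/11881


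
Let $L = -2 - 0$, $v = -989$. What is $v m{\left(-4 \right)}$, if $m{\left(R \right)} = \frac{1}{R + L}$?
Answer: $\frac{989}{6} \approx 164.83$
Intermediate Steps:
$L = -2$ ($L = -2 + 0 = -2$)
$m{\left(R \right)} = \frac{1}{-2 + R}$ ($m{\left(R \right)} = \frac{1}{R - 2} = \frac{1}{-2 + R}$)
$v m{\left(-4 \right)} = - \frac{989}{-2 - 4} = - \frac{989}{-6} = \left(-989\right) \left(- \frac{1}{6}\right) = \frac{989}{6}$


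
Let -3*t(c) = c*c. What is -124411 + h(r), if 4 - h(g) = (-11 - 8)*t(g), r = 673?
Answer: -8978872/3 ≈ -2.9930e+6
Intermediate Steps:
t(c) = -c²/3 (t(c) = -c*c/3 = -c²/3)
h(g) = 4 - 19*g²/3 (h(g) = 4 - (-11 - 8)*(-g²/3) = 4 - (-19)*(-g²/3) = 4 - 19*g²/3)
-124411 + h(r) = -124411 + (4 - 19/3*673²) = -124411 + (4 - 19/3*452929) = -124411 + (4 - 8605651/3) = -124411 - 8605639/3 = -8978872/3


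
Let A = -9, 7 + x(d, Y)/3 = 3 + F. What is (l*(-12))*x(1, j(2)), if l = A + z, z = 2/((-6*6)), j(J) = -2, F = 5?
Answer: 326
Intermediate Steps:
x(d, Y) = 3 (x(d, Y) = -21 + 3*(3 + 5) = -21 + 3*8 = -21 + 24 = 3)
z = -1/18 (z = 2/(-36) = 2*(-1/36) = -1/18 ≈ -0.055556)
l = -163/18 (l = -9 - 1/18 = -163/18 ≈ -9.0556)
(l*(-12))*x(1, j(2)) = -163/18*(-12)*3 = (326/3)*3 = 326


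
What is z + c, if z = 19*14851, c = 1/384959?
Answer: 108623496072/384959 ≈ 2.8217e+5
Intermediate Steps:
c = 1/384959 ≈ 2.5977e-6
z = 282169
z + c = 282169 + 1/384959 = 108623496072/384959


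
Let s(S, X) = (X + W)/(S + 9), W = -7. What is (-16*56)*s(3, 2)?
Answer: 1120/3 ≈ 373.33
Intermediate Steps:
s(S, X) = (-7 + X)/(9 + S) (s(S, X) = (X - 7)/(S + 9) = (-7 + X)/(9 + S))
(-16*56)*s(3, 2) = (-16*56)*((-7 + 2)/(9 + 3)) = -896*(-5)/12 = -224*(-5)/3 = -896*(-5/12) = 1120/3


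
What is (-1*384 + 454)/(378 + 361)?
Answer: 70/739 ≈ 0.094723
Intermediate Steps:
(-1*384 + 454)/(378 + 361) = (-384 + 454)/739 = 70*(1/739) = 70/739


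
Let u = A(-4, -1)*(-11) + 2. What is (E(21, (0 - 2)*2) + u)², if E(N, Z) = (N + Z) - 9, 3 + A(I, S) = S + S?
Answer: 4225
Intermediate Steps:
A(I, S) = -3 + 2*S (A(I, S) = -3 + (S + S) = -3 + 2*S)
E(N, Z) = -9 + N + Z
u = 57 (u = (-3 + 2*(-1))*(-11) + 2 = (-3 - 2)*(-11) + 2 = -5*(-11) + 2 = 55 + 2 = 57)
(E(21, (0 - 2)*2) + u)² = ((-9 + 21 + (0 - 2)*2) + 57)² = ((-9 + 21 - 2*2) + 57)² = ((-9 + 21 - 4) + 57)² = (8 + 57)² = 65² = 4225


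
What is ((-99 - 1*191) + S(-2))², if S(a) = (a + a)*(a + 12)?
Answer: 108900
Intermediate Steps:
S(a) = 2*a*(12 + a) (S(a) = (2*a)*(12 + a) = 2*a*(12 + a))
((-99 - 1*191) + S(-2))² = ((-99 - 1*191) + 2*(-2)*(12 - 2))² = ((-99 - 191) + 2*(-2)*10)² = (-290 - 40)² = (-330)² = 108900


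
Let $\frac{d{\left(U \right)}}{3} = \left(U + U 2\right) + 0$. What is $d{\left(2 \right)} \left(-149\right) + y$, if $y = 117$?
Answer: $-2565$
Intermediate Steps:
$d{\left(U \right)} = 9 U$ ($d{\left(U \right)} = 3 \left(\left(U + U 2\right) + 0\right) = 3 \left(\left(U + 2 U\right) + 0\right) = 3 \left(3 U + 0\right) = 3 \cdot 3 U = 9 U$)
$d{\left(2 \right)} \left(-149\right) + y = 9 \cdot 2 \left(-149\right) + 117 = 18 \left(-149\right) + 117 = -2682 + 117 = -2565$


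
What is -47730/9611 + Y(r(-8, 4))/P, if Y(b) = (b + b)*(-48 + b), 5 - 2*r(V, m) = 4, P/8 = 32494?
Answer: -3545132995/713828192 ≈ -4.9664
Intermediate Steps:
P = 259952 (P = 8*32494 = 259952)
r(V, m) = 1/2 (r(V, m) = 5/2 - 1/2*4 = 5/2 - 2 = 1/2)
Y(b) = 2*b*(-48 + b) (Y(b) = (2*b)*(-48 + b) = 2*b*(-48 + b))
-47730/9611 + Y(r(-8, 4))/P = -47730/9611 + (2*(1/2)*(-48 + 1/2))/259952 = -47730*1/9611 + (2*(1/2)*(-95/2))*(1/259952) = -47730/9611 - 95/2*1/259952 = -47730/9611 - 95/519904 = -3545132995/713828192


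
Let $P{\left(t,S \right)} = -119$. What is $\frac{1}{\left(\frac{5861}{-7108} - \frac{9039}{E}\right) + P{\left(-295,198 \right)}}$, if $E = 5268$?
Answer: $- \frac{780103}{94814027} \approx -0.0082277$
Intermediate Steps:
$\frac{1}{\left(\frac{5861}{-7108} - \frac{9039}{E}\right) + P{\left(-295,198 \right)}} = \frac{1}{\left(\frac{5861}{-7108} - \frac{9039}{5268}\right) - 119} = \frac{1}{\left(5861 \left(- \frac{1}{7108}\right) - \frac{3013}{1756}\right) - 119} = \frac{1}{\left(- \frac{5861}{7108} - \frac{3013}{1756}\right) - 119} = \frac{1}{- \frac{1981770}{780103} - 119} = \frac{1}{- \frac{94814027}{780103}} = - \frac{780103}{94814027}$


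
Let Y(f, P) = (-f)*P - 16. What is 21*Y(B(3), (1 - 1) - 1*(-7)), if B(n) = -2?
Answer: -42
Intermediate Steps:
Y(f, P) = -16 - P*f (Y(f, P) = -P*f - 16 = -16 - P*f)
21*Y(B(3), (1 - 1) - 1*(-7)) = 21*(-16 - 1*((1 - 1) - 1*(-7))*(-2)) = 21*(-16 - 1*(0 + 7)*(-2)) = 21*(-16 - 1*7*(-2)) = 21*(-16 + 14) = 21*(-2) = -42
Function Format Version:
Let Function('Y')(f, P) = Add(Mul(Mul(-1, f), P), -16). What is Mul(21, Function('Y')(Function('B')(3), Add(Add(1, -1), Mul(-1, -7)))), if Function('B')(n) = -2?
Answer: -42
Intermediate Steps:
Function('Y')(f, P) = Add(-16, Mul(-1, P, f)) (Function('Y')(f, P) = Add(Mul(-1, P, f), -16) = Add(-16, Mul(-1, P, f)))
Mul(21, Function('Y')(Function('B')(3), Add(Add(1, -1), Mul(-1, -7)))) = Mul(21, Add(-16, Mul(-1, Add(Add(1, -1), Mul(-1, -7)), -2))) = Mul(21, Add(-16, Mul(-1, Add(0, 7), -2))) = Mul(21, Add(-16, Mul(-1, 7, -2))) = Mul(21, Add(-16, 14)) = Mul(21, -2) = -42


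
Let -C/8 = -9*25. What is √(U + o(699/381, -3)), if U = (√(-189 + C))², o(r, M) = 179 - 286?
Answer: 4*√94 ≈ 38.781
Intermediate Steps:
C = 1800 (C = -(-72)*25 = -8*(-225) = 1800)
o(r, M) = -107
U = 1611 (U = (√(-189 + 1800))² = (√1611)² = (3*√179)² = 1611)
√(U + o(699/381, -3)) = √(1611 - 107) = √1504 = 4*√94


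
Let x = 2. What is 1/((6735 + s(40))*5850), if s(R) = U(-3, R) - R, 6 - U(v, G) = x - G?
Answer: 1/39423150 ≈ 2.5366e-8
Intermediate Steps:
U(v, G) = 4 + G (U(v, G) = 6 - (2 - G) = 6 + (-2 + G) = 4 + G)
s(R) = 4 (s(R) = (4 + R) - R = 4)
1/((6735 + s(40))*5850) = 1/((6735 + 4)*5850) = (1/5850)/6739 = (1/6739)*(1/5850) = 1/39423150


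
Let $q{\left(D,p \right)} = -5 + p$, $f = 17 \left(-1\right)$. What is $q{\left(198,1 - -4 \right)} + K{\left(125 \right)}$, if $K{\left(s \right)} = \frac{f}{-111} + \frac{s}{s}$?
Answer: $\frac{128}{111} \approx 1.1532$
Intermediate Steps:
$f = -17$
$K{\left(s \right)} = \frac{128}{111}$ ($K{\left(s \right)} = - \frac{17}{-111} + \frac{s}{s} = \left(-17\right) \left(- \frac{1}{111}\right) + 1 = \frac{17}{111} + 1 = \frac{128}{111}$)
$q{\left(198,1 - -4 \right)} + K{\left(125 \right)} = \left(-5 + \left(1 - -4\right)\right) + \frac{128}{111} = \left(-5 + \left(1 + 4\right)\right) + \frac{128}{111} = \left(-5 + 5\right) + \frac{128}{111} = 0 + \frac{128}{111} = \frac{128}{111}$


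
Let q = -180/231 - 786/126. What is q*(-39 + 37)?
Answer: 3242/231 ≈ 14.035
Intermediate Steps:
q = -1621/231 (q = -180*1/231 - 786*1/126 = -60/77 - 131/21 = -1621/231 ≈ -7.0173)
q*(-39 + 37) = -1621*(-39 + 37)/231 = -1621/231*(-2) = 3242/231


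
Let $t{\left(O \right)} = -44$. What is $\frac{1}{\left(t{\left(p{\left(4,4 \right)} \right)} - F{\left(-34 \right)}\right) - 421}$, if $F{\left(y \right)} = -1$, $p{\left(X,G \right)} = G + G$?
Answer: $- \frac{1}{464} \approx -0.0021552$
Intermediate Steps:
$p{\left(X,G \right)} = 2 G$
$\frac{1}{\left(t{\left(p{\left(4,4 \right)} \right)} - F{\left(-34 \right)}\right) - 421} = \frac{1}{\left(-44 - -1\right) - 421} = \frac{1}{\left(-44 + 1\right) - 421} = \frac{1}{-43 - 421} = \frac{1}{-464} = - \frac{1}{464}$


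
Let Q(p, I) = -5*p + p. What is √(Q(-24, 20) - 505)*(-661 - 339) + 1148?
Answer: 1148 - 1000*I*√409 ≈ 1148.0 - 20224.0*I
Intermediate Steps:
Q(p, I) = -4*p
√(Q(-24, 20) - 505)*(-661 - 339) + 1148 = √(-4*(-24) - 505)*(-661 - 339) + 1148 = √(96 - 505)*(-1000) + 1148 = √(-409)*(-1000) + 1148 = (I*√409)*(-1000) + 1148 = -1000*I*√409 + 1148 = 1148 - 1000*I*√409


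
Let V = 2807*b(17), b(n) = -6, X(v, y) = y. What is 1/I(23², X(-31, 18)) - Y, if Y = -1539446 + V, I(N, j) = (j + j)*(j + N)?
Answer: 30646423297/19692 ≈ 1.5563e+6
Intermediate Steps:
I(N, j) = 2*j*(N + j) (I(N, j) = (2*j)*(N + j) = 2*j*(N + j))
V = -16842 (V = 2807*(-6) = -16842)
Y = -1556288 (Y = -1539446 - 16842 = -1556288)
1/I(23², X(-31, 18)) - Y = 1/(2*18*(23² + 18)) - 1*(-1556288) = 1/(2*18*(529 + 18)) + 1556288 = 1/(2*18*547) + 1556288 = 1/19692 + 1556288 = 30646423297/19692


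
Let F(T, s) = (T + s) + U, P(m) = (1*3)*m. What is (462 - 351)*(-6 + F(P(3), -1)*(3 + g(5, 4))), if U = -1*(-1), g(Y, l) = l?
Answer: 6327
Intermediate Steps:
P(m) = 3*m
U = 1
F(T, s) = 1 + T + s (F(T, s) = (T + s) + 1 = 1 + T + s)
(462 - 351)*(-6 + F(P(3), -1)*(3 + g(5, 4))) = (462 - 351)*(-6 + (1 + 3*3 - 1)*(3 + 4)) = 111*(-6 + (1 + 9 - 1)*7) = 111*(-6 + 9*7) = 111*(-6 + 63) = 111*57 = 6327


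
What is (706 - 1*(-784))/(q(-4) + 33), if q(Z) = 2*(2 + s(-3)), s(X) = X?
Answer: 1490/31 ≈ 48.065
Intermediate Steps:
q(Z) = -2 (q(Z) = 2*(2 - 3) = 2*(-1) = -2)
(706 - 1*(-784))/(q(-4) + 33) = (706 - 1*(-784))/(-2 + 33) = (706 + 784)/31 = (1/31)*1490 = 1490/31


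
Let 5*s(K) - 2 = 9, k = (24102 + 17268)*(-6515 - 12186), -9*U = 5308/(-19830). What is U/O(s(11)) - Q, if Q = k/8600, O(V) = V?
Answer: 15188270568169/168832620 ≈ 89961.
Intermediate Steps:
U = 2654/89235 (U = -5308/(9*(-19830)) = -5308*(-1)/(9*19830) = -1/9*(-2654/9915) = 2654/89235 ≈ 0.029742)
k = -773660370 (k = 41370*(-18701) = -773660370)
s(K) = 11/5 (s(K) = 2/5 + (1/5)*9 = 2/5 + 9/5 = 11/5)
Q = -77366037/860 (Q = -773660370/8600 = -773660370*1/8600 = -77366037/860 ≈ -89961.)
U/O(s(11)) - Q = 2654/(89235*(11/5)) - 1*(-77366037/860) = (2654/89235)*(5/11) + 77366037/860 = 2654/196317 + 77366037/860 = 15188270568169/168832620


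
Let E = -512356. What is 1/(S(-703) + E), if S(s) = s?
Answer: -1/513059 ≈ -1.9491e-6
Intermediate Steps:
1/(S(-703) + E) = 1/(-703 - 512356) = 1/(-513059) = -1/513059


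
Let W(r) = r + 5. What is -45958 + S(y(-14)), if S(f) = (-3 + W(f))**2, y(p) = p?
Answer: -45814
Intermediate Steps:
W(r) = 5 + r
S(f) = (2 + f)**2 (S(f) = (-3 + (5 + f))**2 = (2 + f)**2)
-45958 + S(y(-14)) = -45958 + (2 - 14)**2 = -45958 + (-12)**2 = -45958 + 144 = -45814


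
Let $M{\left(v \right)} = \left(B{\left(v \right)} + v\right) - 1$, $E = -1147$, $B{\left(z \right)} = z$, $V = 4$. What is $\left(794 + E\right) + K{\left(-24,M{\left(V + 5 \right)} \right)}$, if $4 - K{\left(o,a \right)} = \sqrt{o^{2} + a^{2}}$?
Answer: $-349 - \sqrt{865} \approx -378.41$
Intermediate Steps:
$M{\left(v \right)} = -1 + 2 v$ ($M{\left(v \right)} = \left(v + v\right) - 1 = 2 v - 1 = -1 + 2 v$)
$K{\left(o,a \right)} = 4 - \sqrt{a^{2} + o^{2}}$ ($K{\left(o,a \right)} = 4 - \sqrt{o^{2} + a^{2}} = 4 - \sqrt{a^{2} + o^{2}}$)
$\left(794 + E\right) + K{\left(-24,M{\left(V + 5 \right)} \right)} = \left(794 - 1147\right) + \left(4 - \sqrt{\left(-1 + 2 \left(4 + 5\right)\right)^{2} + \left(-24\right)^{2}}\right) = -353 + \left(4 - \sqrt{\left(-1 + 2 \cdot 9\right)^{2} + 576}\right) = -353 + \left(4 - \sqrt{\left(-1 + 18\right)^{2} + 576}\right) = -353 + \left(4 - \sqrt{17^{2} + 576}\right) = -353 + \left(4 - \sqrt{289 + 576}\right) = -353 + \left(4 - \sqrt{865}\right) = -349 - \sqrt{865}$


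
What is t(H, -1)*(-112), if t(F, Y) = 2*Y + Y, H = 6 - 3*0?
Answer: 336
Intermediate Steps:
H = 6 (H = 6 + 0 = 6)
t(F, Y) = 3*Y
t(H, -1)*(-112) = (3*(-1))*(-112) = -3*(-112) = 336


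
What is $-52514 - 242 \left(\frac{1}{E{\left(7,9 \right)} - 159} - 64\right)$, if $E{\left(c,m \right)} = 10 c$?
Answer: $- \frac{3295072}{89} \approx -37023.0$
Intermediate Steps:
$-52514 - 242 \left(\frac{1}{E{\left(7,9 \right)} - 159} - 64\right) = -52514 - 242 \left(\frac{1}{10 \cdot 7 - 159} - 64\right) = -52514 - 242 \left(\frac{1}{70 - 159} - 64\right) = -52514 - 242 \left(\frac{1}{-89} - 64\right) = -52514 - 242 \left(- \frac{1}{89} - 64\right) = -52514 - 242 \left(- \frac{5697}{89}\right) = -52514 - - \frac{1378674}{89} = -52514 + \frac{1378674}{89} = - \frac{3295072}{89}$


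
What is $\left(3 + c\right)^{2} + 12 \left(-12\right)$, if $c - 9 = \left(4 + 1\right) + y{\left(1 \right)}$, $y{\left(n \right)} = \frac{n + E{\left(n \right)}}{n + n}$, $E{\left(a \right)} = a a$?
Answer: $180$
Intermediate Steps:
$E{\left(a \right)} = a^{2}$
$y{\left(n \right)} = \frac{n + n^{2}}{2 n}$ ($y{\left(n \right)} = \frac{n + n^{2}}{n + n} = \frac{n + n^{2}}{2 n}$)
$c = 15$ ($c = 9 + \left(\left(4 + 1\right) + \left(\frac{1}{2} + \frac{1}{2} \cdot 1\right)\right) = 9 + \left(5 + \left(\frac{1}{2} + \frac{1}{2}\right)\right) = 9 + \left(5 + 1\right) = 9 + 6 = 15$)
$\left(3 + c\right)^{2} + 12 \left(-12\right) = \left(3 + 15\right)^{2} + 12 \left(-12\right) = 18^{2} - 144 = 324 - 144 = 180$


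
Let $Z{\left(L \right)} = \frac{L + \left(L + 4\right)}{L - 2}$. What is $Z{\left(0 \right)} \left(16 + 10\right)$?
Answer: $-52$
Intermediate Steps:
$Z{\left(L \right)} = \frac{4 + 2 L}{-2 + L}$ ($Z{\left(L \right)} = \frac{L + \left(4 + L\right)}{-2 + L} = \frac{4 + 2 L}{-2 + L}$)
$Z{\left(0 \right)} \left(16 + 10\right) = \frac{2 \left(2 + 0\right)}{-2 + 0} \left(16 + 10\right) = 2 \frac{1}{-2} \cdot 2 \cdot 26 = 2 \left(- \frac{1}{2}\right) 2 \cdot 26 = \left(-2\right) 26 = -52$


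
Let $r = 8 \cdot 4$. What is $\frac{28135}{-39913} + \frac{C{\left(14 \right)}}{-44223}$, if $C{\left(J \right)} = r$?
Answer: $- \frac{1245491321}{1765072599} \approx -0.70563$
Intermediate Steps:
$r = 32$
$C{\left(J \right)} = 32$
$\frac{28135}{-39913} + \frac{C{\left(14 \right)}}{-44223} = \frac{28135}{-39913} + \frac{32}{-44223} = 28135 \left(- \frac{1}{39913}\right) + 32 \left(- \frac{1}{44223}\right) = - \frac{28135}{39913} - \frac{32}{44223} = - \frac{1245491321}{1765072599}$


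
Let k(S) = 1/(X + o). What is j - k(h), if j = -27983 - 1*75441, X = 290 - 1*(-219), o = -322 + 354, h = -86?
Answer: -55952385/541 ≈ -1.0342e+5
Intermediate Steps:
o = 32
X = 509 (X = 290 + 219 = 509)
k(S) = 1/541 (k(S) = 1/(509 + 32) = 1/541)
j = -103424 (j = -27983 - 75441 = -103424)
j - k(h) = -103424 - 1*1/541 = -103424 - 1/541 = -55952385/541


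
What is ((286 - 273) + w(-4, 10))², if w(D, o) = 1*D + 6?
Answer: 225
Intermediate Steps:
w(D, o) = 6 + D (w(D, o) = D + 6 = 6 + D)
((286 - 273) + w(-4, 10))² = ((286 - 273) + (6 - 4))² = (13 + 2)² = 15² = 225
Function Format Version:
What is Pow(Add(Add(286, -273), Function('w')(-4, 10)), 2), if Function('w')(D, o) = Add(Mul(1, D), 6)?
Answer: 225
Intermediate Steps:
Function('w')(D, o) = Add(6, D) (Function('w')(D, o) = Add(D, 6) = Add(6, D))
Pow(Add(Add(286, -273), Function('w')(-4, 10)), 2) = Pow(Add(Add(286, -273), Add(6, -4)), 2) = Pow(Add(13, 2), 2) = Pow(15, 2) = 225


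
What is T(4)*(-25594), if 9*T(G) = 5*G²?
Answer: -2047520/9 ≈ -2.2750e+5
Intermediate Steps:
T(G) = 5*G²/9 (T(G) = (5*G²)/9 = 5*G²/9)
T(4)*(-25594) = ((5/9)*4²)*(-25594) = ((5/9)*16)*(-25594) = (80/9)*(-25594) = -2047520/9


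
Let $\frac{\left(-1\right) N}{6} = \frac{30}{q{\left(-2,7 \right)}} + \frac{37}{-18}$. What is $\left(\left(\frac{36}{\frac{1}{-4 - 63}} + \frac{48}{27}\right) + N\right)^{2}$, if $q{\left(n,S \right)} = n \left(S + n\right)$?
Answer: $\frac{458773561}{81} \approx 5.6639 \cdot 10^{6}$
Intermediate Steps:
$N = \frac{91}{3}$ ($N = - 6 \left(\frac{30}{\left(-2\right) \left(7 - 2\right)} + \frac{37}{-18}\right) = - 6 \left(\frac{30}{\left(-2\right) 5} + 37 \left(- \frac{1}{18}\right)\right) = - 6 \left(\frac{30}{-10} - \frac{37}{18}\right) = - 6 \left(30 \left(- \frac{1}{10}\right) - \frac{37}{18}\right) = - 6 \left(-3 - \frac{37}{18}\right) = \left(-6\right) \left(- \frac{91}{18}\right) = \frac{91}{3} \approx 30.333$)
$\left(\left(\frac{36}{\frac{1}{-4 - 63}} + \frac{48}{27}\right) + N\right)^{2} = \left(\left(\frac{36}{\frac{1}{-4 - 63}} + \frac{48}{27}\right) + \frac{91}{3}\right)^{2} = \left(\left(\frac{36}{\frac{1}{-67}} + 48 \cdot \frac{1}{27}\right) + \frac{91}{3}\right)^{2} = \left(\left(\frac{36}{- \frac{1}{67}} + \frac{16}{9}\right) + \frac{91}{3}\right)^{2} = \left(\left(36 \left(-67\right) + \frac{16}{9}\right) + \frac{91}{3}\right)^{2} = \left(\left(-2412 + \frac{16}{9}\right) + \frac{91}{3}\right)^{2} = \left(- \frac{21692}{9} + \frac{91}{3}\right)^{2} = \left(- \frac{21419}{9}\right)^{2} = \frac{458773561}{81}$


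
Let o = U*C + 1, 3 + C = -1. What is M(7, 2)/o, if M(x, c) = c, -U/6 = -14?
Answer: -2/335 ≈ -0.0059702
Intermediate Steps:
C = -4 (C = -3 - 1 = -4)
U = 84 (U = -6*(-14) = 84)
o = -335 (o = 84*(-4) + 1 = -336 + 1 = -335)
M(7, 2)/o = 2/(-335) = -1/335*2 = -2/335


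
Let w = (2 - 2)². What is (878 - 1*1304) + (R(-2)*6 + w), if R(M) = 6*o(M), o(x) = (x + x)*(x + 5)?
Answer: -858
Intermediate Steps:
o(x) = 2*x*(5 + x) (o(x) = (2*x)*(5 + x) = 2*x*(5 + x))
w = 0 (w = 0² = 0)
R(M) = 12*M*(5 + M) (R(M) = 6*(2*M*(5 + M)) = 12*M*(5 + M))
(878 - 1*1304) + (R(-2)*6 + w) = (878 - 1*1304) + ((12*(-2)*(5 - 2))*6 + 0) = (878 - 1304) + ((12*(-2)*3)*6 + 0) = -426 + (-72*6 + 0) = -426 + (-432 + 0) = -426 - 432 = -858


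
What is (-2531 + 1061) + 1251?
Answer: -219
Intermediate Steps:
(-2531 + 1061) + 1251 = -1470 + 1251 = -219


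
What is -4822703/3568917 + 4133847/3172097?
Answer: -544724884492/11320950908949 ≈ -0.048117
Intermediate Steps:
-4822703/3568917 + 4133847/3172097 = -544724884492/11320950908949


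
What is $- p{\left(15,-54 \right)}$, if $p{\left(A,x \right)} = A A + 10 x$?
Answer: $315$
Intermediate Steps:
$p{\left(A,x \right)} = A^{2} + 10 x$
$- p{\left(15,-54 \right)} = - (15^{2} + 10 \left(-54\right)) = - (225 - 540) = \left(-1\right) \left(-315\right) = 315$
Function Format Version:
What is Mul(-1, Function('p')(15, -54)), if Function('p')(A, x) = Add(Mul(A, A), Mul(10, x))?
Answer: 315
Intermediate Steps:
Function('p')(A, x) = Add(Pow(A, 2), Mul(10, x))
Mul(-1, Function('p')(15, -54)) = Mul(-1, Add(Pow(15, 2), Mul(10, -54))) = Mul(-1, Add(225, -540)) = Mul(-1, -315) = 315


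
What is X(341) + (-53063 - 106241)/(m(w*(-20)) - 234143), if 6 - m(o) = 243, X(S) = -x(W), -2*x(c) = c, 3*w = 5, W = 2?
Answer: 98421/58595 ≈ 1.6797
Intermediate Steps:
w = 5/3 (w = (1/3)*5 = 5/3 ≈ 1.6667)
x(c) = -c/2
X(S) = 1 (X(S) = -(-1)*2/2 = -1*(-1) = 1)
m(o) = -237 (m(o) = 6 - 1*243 = 6 - 243 = -237)
X(341) + (-53063 - 106241)/(m(w*(-20)) - 234143) = 1 + (-53063 - 106241)/(-237 - 234143) = 1 - 159304/(-234380) = 1 - 159304*(-1/234380) = 1 + 39826/58595 = 98421/58595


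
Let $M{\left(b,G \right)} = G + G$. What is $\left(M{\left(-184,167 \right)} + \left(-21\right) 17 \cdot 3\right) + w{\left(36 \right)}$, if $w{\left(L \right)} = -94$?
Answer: $-831$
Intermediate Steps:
$M{\left(b,G \right)} = 2 G$
$\left(M{\left(-184,167 \right)} + \left(-21\right) 17 \cdot 3\right) + w{\left(36 \right)} = \left(2 \cdot 167 + \left(-21\right) 17 \cdot 3\right) - 94 = \left(334 - 1071\right) - 94 = -737 - 94 = -831$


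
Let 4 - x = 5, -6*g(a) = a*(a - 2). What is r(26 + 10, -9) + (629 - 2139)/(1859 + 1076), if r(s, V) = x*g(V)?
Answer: 18767/1174 ≈ 15.986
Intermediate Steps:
g(a) = -a*(-2 + a)/6 (g(a) = -a*(a - 2)/6 = -a*(-2 + a)/6)
x = -1 (x = 4 - 1*5 = 4 - 5 = -1)
r(s, V) = -V*(2 - V)/6
r(26 + 10, -9) + (629 - 2139)/(1859 + 1076) = (⅙)*(-9)*(-2 - 9) + (629 - 2139)/(1859 + 1076) = (⅙)*(-9)*(-11) - 1510/2935 = 33/2 - 1510*1/2935 = 33/2 - 302/587 = 18767/1174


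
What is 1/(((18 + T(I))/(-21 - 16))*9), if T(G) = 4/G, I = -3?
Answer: -37/150 ≈ -0.24667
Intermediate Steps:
1/(((18 + T(I))/(-21 - 16))*9) = 1/(((18 + 4/(-3))/(-21 - 16))*9) = 1/(((18 + 4*(-⅓))/(-37))*9) = 1/(((18 - 4/3)*(-1/37))*9) = 1/(((50/3)*(-1/37))*9) = 1/(-50/111*9) = 1/(-150/37) = -37/150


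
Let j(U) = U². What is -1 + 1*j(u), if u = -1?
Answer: 0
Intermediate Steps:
-1 + 1*j(u) = -1 + 1*(-1)² = -1 + 1*1 = -1 + 1 = 0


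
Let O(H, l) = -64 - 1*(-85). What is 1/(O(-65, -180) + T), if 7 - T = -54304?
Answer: 1/54332 ≈ 1.8405e-5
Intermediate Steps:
T = 54311 (T = 7 - 1*(-54304) = 7 + 54304 = 54311)
O(H, l) = 21 (O(H, l) = -64 + 85 = 21)
1/(O(-65, -180) + T) = 1/(21 + 54311) = 1/54332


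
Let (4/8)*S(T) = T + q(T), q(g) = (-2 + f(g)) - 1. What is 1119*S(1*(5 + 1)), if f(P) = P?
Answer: 20142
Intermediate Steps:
q(g) = -3 + g (q(g) = (-2 + g) - 1 = -3 + g)
S(T) = -6 + 4*T (S(T) = 2*(T + (-3 + T)) = 2*(-3 + 2*T) = -6 + 4*T)
1119*S(1*(5 + 1)) = 1119*(-6 + 4*(1*(5 + 1))) = 1119*(-6 + 4*(1*6)) = 1119*(-6 + 4*6) = 1119*(-6 + 24) = 1119*18 = 20142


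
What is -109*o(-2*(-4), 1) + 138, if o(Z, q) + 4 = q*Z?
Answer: -298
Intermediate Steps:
o(Z, q) = -4 + Z*q (o(Z, q) = -4 + q*Z = -4 + Z*q)
-109*o(-2*(-4), 1) + 138 = -109*(-4 - 2*(-4)*1) + 138 = -109*(-4 + 8*1) + 138 = -109*(-4 + 8) + 138 = -109*4 + 138 = -436 + 138 = -298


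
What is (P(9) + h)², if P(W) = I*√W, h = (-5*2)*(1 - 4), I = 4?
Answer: 1764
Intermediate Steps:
h = 30 (h = -10*(-3) = 30)
P(W) = 4*√W
(P(9) + h)² = (4*√9 + 30)² = (4*3 + 30)² = (12 + 30)² = 42² = 1764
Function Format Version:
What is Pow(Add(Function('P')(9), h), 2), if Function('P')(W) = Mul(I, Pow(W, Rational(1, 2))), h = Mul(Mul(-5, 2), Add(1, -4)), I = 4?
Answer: 1764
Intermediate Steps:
h = 30 (h = Mul(-10, -3) = 30)
Function('P')(W) = Mul(4, Pow(W, Rational(1, 2)))
Pow(Add(Function('P')(9), h), 2) = Pow(Add(Mul(4, Pow(9, Rational(1, 2))), 30), 2) = Pow(Add(Mul(4, 3), 30), 2) = Pow(Add(12, 30), 2) = Pow(42, 2) = 1764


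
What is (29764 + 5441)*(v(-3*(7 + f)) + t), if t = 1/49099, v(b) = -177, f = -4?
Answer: -305949827010/49099 ≈ -6.2313e+6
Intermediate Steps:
t = 1/49099 ≈ 2.0367e-5
(29764 + 5441)*(v(-3*(7 + f)) + t) = (29764 + 5441)*(-177 + 1/49099) = 35205*(-8690522/49099) = -305949827010/49099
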